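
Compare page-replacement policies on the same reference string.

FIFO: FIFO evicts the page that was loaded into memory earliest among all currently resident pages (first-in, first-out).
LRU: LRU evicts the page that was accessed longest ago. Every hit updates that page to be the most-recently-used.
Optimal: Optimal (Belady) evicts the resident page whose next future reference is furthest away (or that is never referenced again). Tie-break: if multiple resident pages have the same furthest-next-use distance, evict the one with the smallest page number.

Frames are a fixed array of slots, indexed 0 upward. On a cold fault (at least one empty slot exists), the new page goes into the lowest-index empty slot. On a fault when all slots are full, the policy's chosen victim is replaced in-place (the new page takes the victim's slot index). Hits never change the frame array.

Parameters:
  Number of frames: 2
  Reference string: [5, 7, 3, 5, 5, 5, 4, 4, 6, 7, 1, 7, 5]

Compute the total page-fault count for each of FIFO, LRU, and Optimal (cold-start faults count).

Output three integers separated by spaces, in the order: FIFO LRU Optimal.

Answer: 9 9 8

Derivation:
--- FIFO ---
  step 0: ref 5 -> FAULT, frames=[5,-] (faults so far: 1)
  step 1: ref 7 -> FAULT, frames=[5,7] (faults so far: 2)
  step 2: ref 3 -> FAULT, evict 5, frames=[3,7] (faults so far: 3)
  step 3: ref 5 -> FAULT, evict 7, frames=[3,5] (faults so far: 4)
  step 4: ref 5 -> HIT, frames=[3,5] (faults so far: 4)
  step 5: ref 5 -> HIT, frames=[3,5] (faults so far: 4)
  step 6: ref 4 -> FAULT, evict 3, frames=[4,5] (faults so far: 5)
  step 7: ref 4 -> HIT, frames=[4,5] (faults so far: 5)
  step 8: ref 6 -> FAULT, evict 5, frames=[4,6] (faults so far: 6)
  step 9: ref 7 -> FAULT, evict 4, frames=[7,6] (faults so far: 7)
  step 10: ref 1 -> FAULT, evict 6, frames=[7,1] (faults so far: 8)
  step 11: ref 7 -> HIT, frames=[7,1] (faults so far: 8)
  step 12: ref 5 -> FAULT, evict 7, frames=[5,1] (faults so far: 9)
  FIFO total faults: 9
--- LRU ---
  step 0: ref 5 -> FAULT, frames=[5,-] (faults so far: 1)
  step 1: ref 7 -> FAULT, frames=[5,7] (faults so far: 2)
  step 2: ref 3 -> FAULT, evict 5, frames=[3,7] (faults so far: 3)
  step 3: ref 5 -> FAULT, evict 7, frames=[3,5] (faults so far: 4)
  step 4: ref 5 -> HIT, frames=[3,5] (faults so far: 4)
  step 5: ref 5 -> HIT, frames=[3,5] (faults so far: 4)
  step 6: ref 4 -> FAULT, evict 3, frames=[4,5] (faults so far: 5)
  step 7: ref 4 -> HIT, frames=[4,5] (faults so far: 5)
  step 8: ref 6 -> FAULT, evict 5, frames=[4,6] (faults so far: 6)
  step 9: ref 7 -> FAULT, evict 4, frames=[7,6] (faults so far: 7)
  step 10: ref 1 -> FAULT, evict 6, frames=[7,1] (faults so far: 8)
  step 11: ref 7 -> HIT, frames=[7,1] (faults so far: 8)
  step 12: ref 5 -> FAULT, evict 1, frames=[7,5] (faults so far: 9)
  LRU total faults: 9
--- Optimal ---
  step 0: ref 5 -> FAULT, frames=[5,-] (faults so far: 1)
  step 1: ref 7 -> FAULT, frames=[5,7] (faults so far: 2)
  step 2: ref 3 -> FAULT, evict 7, frames=[5,3] (faults so far: 3)
  step 3: ref 5 -> HIT, frames=[5,3] (faults so far: 3)
  step 4: ref 5 -> HIT, frames=[5,3] (faults so far: 3)
  step 5: ref 5 -> HIT, frames=[5,3] (faults so far: 3)
  step 6: ref 4 -> FAULT, evict 3, frames=[5,4] (faults so far: 4)
  step 7: ref 4 -> HIT, frames=[5,4] (faults so far: 4)
  step 8: ref 6 -> FAULT, evict 4, frames=[5,6] (faults so far: 5)
  step 9: ref 7 -> FAULT, evict 6, frames=[5,7] (faults so far: 6)
  step 10: ref 1 -> FAULT, evict 5, frames=[1,7] (faults so far: 7)
  step 11: ref 7 -> HIT, frames=[1,7] (faults so far: 7)
  step 12: ref 5 -> FAULT, evict 1, frames=[5,7] (faults so far: 8)
  Optimal total faults: 8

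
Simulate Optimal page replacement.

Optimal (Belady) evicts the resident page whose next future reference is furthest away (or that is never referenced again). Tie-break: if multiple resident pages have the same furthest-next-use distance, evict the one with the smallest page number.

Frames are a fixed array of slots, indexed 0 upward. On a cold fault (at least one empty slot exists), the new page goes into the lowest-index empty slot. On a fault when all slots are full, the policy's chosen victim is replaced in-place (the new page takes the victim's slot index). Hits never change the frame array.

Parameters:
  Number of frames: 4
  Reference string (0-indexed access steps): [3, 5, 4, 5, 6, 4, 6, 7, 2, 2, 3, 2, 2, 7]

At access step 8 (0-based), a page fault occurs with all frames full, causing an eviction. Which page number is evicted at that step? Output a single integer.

Step 0: ref 3 -> FAULT, frames=[3,-,-,-]
Step 1: ref 5 -> FAULT, frames=[3,5,-,-]
Step 2: ref 4 -> FAULT, frames=[3,5,4,-]
Step 3: ref 5 -> HIT, frames=[3,5,4,-]
Step 4: ref 6 -> FAULT, frames=[3,5,4,6]
Step 5: ref 4 -> HIT, frames=[3,5,4,6]
Step 6: ref 6 -> HIT, frames=[3,5,4,6]
Step 7: ref 7 -> FAULT, evict 4, frames=[3,5,7,6]
Step 8: ref 2 -> FAULT, evict 5, frames=[3,2,7,6]
At step 8: evicted page 5

Answer: 5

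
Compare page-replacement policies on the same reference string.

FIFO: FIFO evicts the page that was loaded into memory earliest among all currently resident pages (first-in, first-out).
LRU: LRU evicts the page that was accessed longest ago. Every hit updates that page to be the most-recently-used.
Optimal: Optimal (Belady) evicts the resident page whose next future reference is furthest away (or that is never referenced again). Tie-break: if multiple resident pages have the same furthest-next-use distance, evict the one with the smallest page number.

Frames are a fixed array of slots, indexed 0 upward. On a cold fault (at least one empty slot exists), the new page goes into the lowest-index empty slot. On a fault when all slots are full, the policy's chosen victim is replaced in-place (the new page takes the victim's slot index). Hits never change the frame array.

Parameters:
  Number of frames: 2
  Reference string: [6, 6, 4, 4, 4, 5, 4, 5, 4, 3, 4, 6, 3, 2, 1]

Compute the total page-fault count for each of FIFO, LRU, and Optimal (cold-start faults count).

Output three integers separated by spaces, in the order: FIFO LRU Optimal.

--- FIFO ---
  step 0: ref 6 -> FAULT, frames=[6,-] (faults so far: 1)
  step 1: ref 6 -> HIT, frames=[6,-] (faults so far: 1)
  step 2: ref 4 -> FAULT, frames=[6,4] (faults so far: 2)
  step 3: ref 4 -> HIT, frames=[6,4] (faults so far: 2)
  step 4: ref 4 -> HIT, frames=[6,4] (faults so far: 2)
  step 5: ref 5 -> FAULT, evict 6, frames=[5,4] (faults so far: 3)
  step 6: ref 4 -> HIT, frames=[5,4] (faults so far: 3)
  step 7: ref 5 -> HIT, frames=[5,4] (faults so far: 3)
  step 8: ref 4 -> HIT, frames=[5,4] (faults so far: 3)
  step 9: ref 3 -> FAULT, evict 4, frames=[5,3] (faults so far: 4)
  step 10: ref 4 -> FAULT, evict 5, frames=[4,3] (faults so far: 5)
  step 11: ref 6 -> FAULT, evict 3, frames=[4,6] (faults so far: 6)
  step 12: ref 3 -> FAULT, evict 4, frames=[3,6] (faults so far: 7)
  step 13: ref 2 -> FAULT, evict 6, frames=[3,2] (faults so far: 8)
  step 14: ref 1 -> FAULT, evict 3, frames=[1,2] (faults so far: 9)
  FIFO total faults: 9
--- LRU ---
  step 0: ref 6 -> FAULT, frames=[6,-] (faults so far: 1)
  step 1: ref 6 -> HIT, frames=[6,-] (faults so far: 1)
  step 2: ref 4 -> FAULT, frames=[6,4] (faults so far: 2)
  step 3: ref 4 -> HIT, frames=[6,4] (faults so far: 2)
  step 4: ref 4 -> HIT, frames=[6,4] (faults so far: 2)
  step 5: ref 5 -> FAULT, evict 6, frames=[5,4] (faults so far: 3)
  step 6: ref 4 -> HIT, frames=[5,4] (faults so far: 3)
  step 7: ref 5 -> HIT, frames=[5,4] (faults so far: 3)
  step 8: ref 4 -> HIT, frames=[5,4] (faults so far: 3)
  step 9: ref 3 -> FAULT, evict 5, frames=[3,4] (faults so far: 4)
  step 10: ref 4 -> HIT, frames=[3,4] (faults so far: 4)
  step 11: ref 6 -> FAULT, evict 3, frames=[6,4] (faults so far: 5)
  step 12: ref 3 -> FAULT, evict 4, frames=[6,3] (faults so far: 6)
  step 13: ref 2 -> FAULT, evict 6, frames=[2,3] (faults so far: 7)
  step 14: ref 1 -> FAULT, evict 3, frames=[2,1] (faults so far: 8)
  LRU total faults: 8
--- Optimal ---
  step 0: ref 6 -> FAULT, frames=[6,-] (faults so far: 1)
  step 1: ref 6 -> HIT, frames=[6,-] (faults so far: 1)
  step 2: ref 4 -> FAULT, frames=[6,4] (faults so far: 2)
  step 3: ref 4 -> HIT, frames=[6,4] (faults so far: 2)
  step 4: ref 4 -> HIT, frames=[6,4] (faults so far: 2)
  step 5: ref 5 -> FAULT, evict 6, frames=[5,4] (faults so far: 3)
  step 6: ref 4 -> HIT, frames=[5,4] (faults so far: 3)
  step 7: ref 5 -> HIT, frames=[5,4] (faults so far: 3)
  step 8: ref 4 -> HIT, frames=[5,4] (faults so far: 3)
  step 9: ref 3 -> FAULT, evict 5, frames=[3,4] (faults so far: 4)
  step 10: ref 4 -> HIT, frames=[3,4] (faults so far: 4)
  step 11: ref 6 -> FAULT, evict 4, frames=[3,6] (faults so far: 5)
  step 12: ref 3 -> HIT, frames=[3,6] (faults so far: 5)
  step 13: ref 2 -> FAULT, evict 3, frames=[2,6] (faults so far: 6)
  step 14: ref 1 -> FAULT, evict 2, frames=[1,6] (faults so far: 7)
  Optimal total faults: 7

Answer: 9 8 7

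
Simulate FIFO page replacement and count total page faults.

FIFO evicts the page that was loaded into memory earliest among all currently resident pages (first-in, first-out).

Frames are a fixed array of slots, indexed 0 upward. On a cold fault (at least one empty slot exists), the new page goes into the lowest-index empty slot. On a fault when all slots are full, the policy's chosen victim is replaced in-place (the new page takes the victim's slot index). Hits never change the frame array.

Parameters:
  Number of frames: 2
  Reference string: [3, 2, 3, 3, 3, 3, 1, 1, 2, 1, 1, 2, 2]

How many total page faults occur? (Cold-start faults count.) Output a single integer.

Step 0: ref 3 → FAULT, frames=[3,-]
Step 1: ref 2 → FAULT, frames=[3,2]
Step 2: ref 3 → HIT, frames=[3,2]
Step 3: ref 3 → HIT, frames=[3,2]
Step 4: ref 3 → HIT, frames=[3,2]
Step 5: ref 3 → HIT, frames=[3,2]
Step 6: ref 1 → FAULT (evict 3), frames=[1,2]
Step 7: ref 1 → HIT, frames=[1,2]
Step 8: ref 2 → HIT, frames=[1,2]
Step 9: ref 1 → HIT, frames=[1,2]
Step 10: ref 1 → HIT, frames=[1,2]
Step 11: ref 2 → HIT, frames=[1,2]
Step 12: ref 2 → HIT, frames=[1,2]
Total faults: 3

Answer: 3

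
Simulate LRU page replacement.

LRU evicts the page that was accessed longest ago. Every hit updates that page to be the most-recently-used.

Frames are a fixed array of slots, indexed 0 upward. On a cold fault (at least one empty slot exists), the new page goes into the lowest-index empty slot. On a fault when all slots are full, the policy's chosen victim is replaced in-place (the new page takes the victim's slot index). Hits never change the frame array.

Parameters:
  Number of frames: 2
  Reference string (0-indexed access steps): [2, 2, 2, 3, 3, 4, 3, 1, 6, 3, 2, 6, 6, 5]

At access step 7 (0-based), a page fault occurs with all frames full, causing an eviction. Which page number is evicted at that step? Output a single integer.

Answer: 4

Derivation:
Step 0: ref 2 -> FAULT, frames=[2,-]
Step 1: ref 2 -> HIT, frames=[2,-]
Step 2: ref 2 -> HIT, frames=[2,-]
Step 3: ref 3 -> FAULT, frames=[2,3]
Step 4: ref 3 -> HIT, frames=[2,3]
Step 5: ref 4 -> FAULT, evict 2, frames=[4,3]
Step 6: ref 3 -> HIT, frames=[4,3]
Step 7: ref 1 -> FAULT, evict 4, frames=[1,3]
At step 7: evicted page 4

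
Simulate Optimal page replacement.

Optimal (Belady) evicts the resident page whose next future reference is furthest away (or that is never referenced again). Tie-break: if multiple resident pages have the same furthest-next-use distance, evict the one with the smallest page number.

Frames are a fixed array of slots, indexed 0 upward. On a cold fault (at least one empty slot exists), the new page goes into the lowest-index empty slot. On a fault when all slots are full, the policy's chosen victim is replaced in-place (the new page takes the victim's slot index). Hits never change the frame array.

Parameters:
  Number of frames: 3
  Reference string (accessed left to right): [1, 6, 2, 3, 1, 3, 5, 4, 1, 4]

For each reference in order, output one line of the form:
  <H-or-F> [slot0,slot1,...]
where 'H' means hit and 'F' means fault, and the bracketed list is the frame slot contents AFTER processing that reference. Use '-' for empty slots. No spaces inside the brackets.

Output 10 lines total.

F [1,-,-]
F [1,6,-]
F [1,6,2]
F [1,6,3]
H [1,6,3]
H [1,6,3]
F [1,6,5]
F [1,6,4]
H [1,6,4]
H [1,6,4]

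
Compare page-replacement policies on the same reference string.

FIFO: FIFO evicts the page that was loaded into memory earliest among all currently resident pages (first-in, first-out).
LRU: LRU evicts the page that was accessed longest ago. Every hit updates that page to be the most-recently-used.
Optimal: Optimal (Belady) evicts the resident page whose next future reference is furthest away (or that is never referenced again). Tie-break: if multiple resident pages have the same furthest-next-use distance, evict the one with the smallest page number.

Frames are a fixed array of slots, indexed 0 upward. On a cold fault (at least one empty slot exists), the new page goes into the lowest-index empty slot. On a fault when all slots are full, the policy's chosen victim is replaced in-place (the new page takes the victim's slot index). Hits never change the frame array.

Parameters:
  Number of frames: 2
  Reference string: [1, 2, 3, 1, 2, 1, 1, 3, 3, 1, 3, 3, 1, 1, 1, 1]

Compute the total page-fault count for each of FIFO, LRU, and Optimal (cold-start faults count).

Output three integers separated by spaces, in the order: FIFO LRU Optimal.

--- FIFO ---
  step 0: ref 1 -> FAULT, frames=[1,-] (faults so far: 1)
  step 1: ref 2 -> FAULT, frames=[1,2] (faults so far: 2)
  step 2: ref 3 -> FAULT, evict 1, frames=[3,2] (faults so far: 3)
  step 3: ref 1 -> FAULT, evict 2, frames=[3,1] (faults so far: 4)
  step 4: ref 2 -> FAULT, evict 3, frames=[2,1] (faults so far: 5)
  step 5: ref 1 -> HIT, frames=[2,1] (faults so far: 5)
  step 6: ref 1 -> HIT, frames=[2,1] (faults so far: 5)
  step 7: ref 3 -> FAULT, evict 1, frames=[2,3] (faults so far: 6)
  step 8: ref 3 -> HIT, frames=[2,3] (faults so far: 6)
  step 9: ref 1 -> FAULT, evict 2, frames=[1,3] (faults so far: 7)
  step 10: ref 3 -> HIT, frames=[1,3] (faults so far: 7)
  step 11: ref 3 -> HIT, frames=[1,3] (faults so far: 7)
  step 12: ref 1 -> HIT, frames=[1,3] (faults so far: 7)
  step 13: ref 1 -> HIT, frames=[1,3] (faults so far: 7)
  step 14: ref 1 -> HIT, frames=[1,3] (faults so far: 7)
  step 15: ref 1 -> HIT, frames=[1,3] (faults so far: 7)
  FIFO total faults: 7
--- LRU ---
  step 0: ref 1 -> FAULT, frames=[1,-] (faults so far: 1)
  step 1: ref 2 -> FAULT, frames=[1,2] (faults so far: 2)
  step 2: ref 3 -> FAULT, evict 1, frames=[3,2] (faults so far: 3)
  step 3: ref 1 -> FAULT, evict 2, frames=[3,1] (faults so far: 4)
  step 4: ref 2 -> FAULT, evict 3, frames=[2,1] (faults so far: 5)
  step 5: ref 1 -> HIT, frames=[2,1] (faults so far: 5)
  step 6: ref 1 -> HIT, frames=[2,1] (faults so far: 5)
  step 7: ref 3 -> FAULT, evict 2, frames=[3,1] (faults so far: 6)
  step 8: ref 3 -> HIT, frames=[3,1] (faults so far: 6)
  step 9: ref 1 -> HIT, frames=[3,1] (faults so far: 6)
  step 10: ref 3 -> HIT, frames=[3,1] (faults so far: 6)
  step 11: ref 3 -> HIT, frames=[3,1] (faults so far: 6)
  step 12: ref 1 -> HIT, frames=[3,1] (faults so far: 6)
  step 13: ref 1 -> HIT, frames=[3,1] (faults so far: 6)
  step 14: ref 1 -> HIT, frames=[3,1] (faults so far: 6)
  step 15: ref 1 -> HIT, frames=[3,1] (faults so far: 6)
  LRU total faults: 6
--- Optimal ---
  step 0: ref 1 -> FAULT, frames=[1,-] (faults so far: 1)
  step 1: ref 2 -> FAULT, frames=[1,2] (faults so far: 2)
  step 2: ref 3 -> FAULT, evict 2, frames=[1,3] (faults so far: 3)
  step 3: ref 1 -> HIT, frames=[1,3] (faults so far: 3)
  step 4: ref 2 -> FAULT, evict 3, frames=[1,2] (faults so far: 4)
  step 5: ref 1 -> HIT, frames=[1,2] (faults so far: 4)
  step 6: ref 1 -> HIT, frames=[1,2] (faults so far: 4)
  step 7: ref 3 -> FAULT, evict 2, frames=[1,3] (faults so far: 5)
  step 8: ref 3 -> HIT, frames=[1,3] (faults so far: 5)
  step 9: ref 1 -> HIT, frames=[1,3] (faults so far: 5)
  step 10: ref 3 -> HIT, frames=[1,3] (faults so far: 5)
  step 11: ref 3 -> HIT, frames=[1,3] (faults so far: 5)
  step 12: ref 1 -> HIT, frames=[1,3] (faults so far: 5)
  step 13: ref 1 -> HIT, frames=[1,3] (faults so far: 5)
  step 14: ref 1 -> HIT, frames=[1,3] (faults so far: 5)
  step 15: ref 1 -> HIT, frames=[1,3] (faults so far: 5)
  Optimal total faults: 5

Answer: 7 6 5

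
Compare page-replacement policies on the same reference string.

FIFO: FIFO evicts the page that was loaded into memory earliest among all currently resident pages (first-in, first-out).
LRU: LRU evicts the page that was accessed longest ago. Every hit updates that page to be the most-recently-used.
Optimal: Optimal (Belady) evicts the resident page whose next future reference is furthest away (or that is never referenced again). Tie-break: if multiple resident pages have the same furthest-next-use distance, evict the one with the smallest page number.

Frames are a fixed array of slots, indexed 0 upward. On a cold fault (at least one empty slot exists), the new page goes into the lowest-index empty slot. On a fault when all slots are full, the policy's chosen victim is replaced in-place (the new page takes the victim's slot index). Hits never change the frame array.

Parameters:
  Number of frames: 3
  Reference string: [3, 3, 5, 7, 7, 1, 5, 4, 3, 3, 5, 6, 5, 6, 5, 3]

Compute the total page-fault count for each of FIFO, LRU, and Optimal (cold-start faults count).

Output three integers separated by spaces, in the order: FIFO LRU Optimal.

Answer: 8 7 6

Derivation:
--- FIFO ---
  step 0: ref 3 -> FAULT, frames=[3,-,-] (faults so far: 1)
  step 1: ref 3 -> HIT, frames=[3,-,-] (faults so far: 1)
  step 2: ref 5 -> FAULT, frames=[3,5,-] (faults so far: 2)
  step 3: ref 7 -> FAULT, frames=[3,5,7] (faults so far: 3)
  step 4: ref 7 -> HIT, frames=[3,5,7] (faults so far: 3)
  step 5: ref 1 -> FAULT, evict 3, frames=[1,5,7] (faults so far: 4)
  step 6: ref 5 -> HIT, frames=[1,5,7] (faults so far: 4)
  step 7: ref 4 -> FAULT, evict 5, frames=[1,4,7] (faults so far: 5)
  step 8: ref 3 -> FAULT, evict 7, frames=[1,4,3] (faults so far: 6)
  step 9: ref 3 -> HIT, frames=[1,4,3] (faults so far: 6)
  step 10: ref 5 -> FAULT, evict 1, frames=[5,4,3] (faults so far: 7)
  step 11: ref 6 -> FAULT, evict 4, frames=[5,6,3] (faults so far: 8)
  step 12: ref 5 -> HIT, frames=[5,6,3] (faults so far: 8)
  step 13: ref 6 -> HIT, frames=[5,6,3] (faults so far: 8)
  step 14: ref 5 -> HIT, frames=[5,6,3] (faults so far: 8)
  step 15: ref 3 -> HIT, frames=[5,6,3] (faults so far: 8)
  FIFO total faults: 8
--- LRU ---
  step 0: ref 3 -> FAULT, frames=[3,-,-] (faults so far: 1)
  step 1: ref 3 -> HIT, frames=[3,-,-] (faults so far: 1)
  step 2: ref 5 -> FAULT, frames=[3,5,-] (faults so far: 2)
  step 3: ref 7 -> FAULT, frames=[3,5,7] (faults so far: 3)
  step 4: ref 7 -> HIT, frames=[3,5,7] (faults so far: 3)
  step 5: ref 1 -> FAULT, evict 3, frames=[1,5,7] (faults so far: 4)
  step 6: ref 5 -> HIT, frames=[1,5,7] (faults so far: 4)
  step 7: ref 4 -> FAULT, evict 7, frames=[1,5,4] (faults so far: 5)
  step 8: ref 3 -> FAULT, evict 1, frames=[3,5,4] (faults so far: 6)
  step 9: ref 3 -> HIT, frames=[3,5,4] (faults so far: 6)
  step 10: ref 5 -> HIT, frames=[3,5,4] (faults so far: 6)
  step 11: ref 6 -> FAULT, evict 4, frames=[3,5,6] (faults so far: 7)
  step 12: ref 5 -> HIT, frames=[3,5,6] (faults so far: 7)
  step 13: ref 6 -> HIT, frames=[3,5,6] (faults so far: 7)
  step 14: ref 5 -> HIT, frames=[3,5,6] (faults so far: 7)
  step 15: ref 3 -> HIT, frames=[3,5,6] (faults so far: 7)
  LRU total faults: 7
--- Optimal ---
  step 0: ref 3 -> FAULT, frames=[3,-,-] (faults so far: 1)
  step 1: ref 3 -> HIT, frames=[3,-,-] (faults so far: 1)
  step 2: ref 5 -> FAULT, frames=[3,5,-] (faults so far: 2)
  step 3: ref 7 -> FAULT, frames=[3,5,7] (faults so far: 3)
  step 4: ref 7 -> HIT, frames=[3,5,7] (faults so far: 3)
  step 5: ref 1 -> FAULT, evict 7, frames=[3,5,1] (faults so far: 4)
  step 6: ref 5 -> HIT, frames=[3,5,1] (faults so far: 4)
  step 7: ref 4 -> FAULT, evict 1, frames=[3,5,4] (faults so far: 5)
  step 8: ref 3 -> HIT, frames=[3,5,4] (faults so far: 5)
  step 9: ref 3 -> HIT, frames=[3,5,4] (faults so far: 5)
  step 10: ref 5 -> HIT, frames=[3,5,4] (faults so far: 5)
  step 11: ref 6 -> FAULT, evict 4, frames=[3,5,6] (faults so far: 6)
  step 12: ref 5 -> HIT, frames=[3,5,6] (faults so far: 6)
  step 13: ref 6 -> HIT, frames=[3,5,6] (faults so far: 6)
  step 14: ref 5 -> HIT, frames=[3,5,6] (faults so far: 6)
  step 15: ref 3 -> HIT, frames=[3,5,6] (faults so far: 6)
  Optimal total faults: 6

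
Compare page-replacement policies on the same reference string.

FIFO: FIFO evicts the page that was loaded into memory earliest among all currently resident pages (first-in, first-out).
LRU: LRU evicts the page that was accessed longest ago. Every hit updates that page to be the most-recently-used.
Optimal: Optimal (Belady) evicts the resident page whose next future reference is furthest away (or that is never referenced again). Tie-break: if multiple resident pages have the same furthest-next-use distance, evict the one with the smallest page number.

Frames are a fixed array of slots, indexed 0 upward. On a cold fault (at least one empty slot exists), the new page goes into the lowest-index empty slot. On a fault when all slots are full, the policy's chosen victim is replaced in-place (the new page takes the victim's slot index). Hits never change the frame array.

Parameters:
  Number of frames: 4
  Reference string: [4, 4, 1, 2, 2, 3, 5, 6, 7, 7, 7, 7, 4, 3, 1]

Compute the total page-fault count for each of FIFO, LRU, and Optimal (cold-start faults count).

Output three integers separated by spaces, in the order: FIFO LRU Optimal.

Answer: 10 10 7

Derivation:
--- FIFO ---
  step 0: ref 4 -> FAULT, frames=[4,-,-,-] (faults so far: 1)
  step 1: ref 4 -> HIT, frames=[4,-,-,-] (faults so far: 1)
  step 2: ref 1 -> FAULT, frames=[4,1,-,-] (faults so far: 2)
  step 3: ref 2 -> FAULT, frames=[4,1,2,-] (faults so far: 3)
  step 4: ref 2 -> HIT, frames=[4,1,2,-] (faults so far: 3)
  step 5: ref 3 -> FAULT, frames=[4,1,2,3] (faults so far: 4)
  step 6: ref 5 -> FAULT, evict 4, frames=[5,1,2,3] (faults so far: 5)
  step 7: ref 6 -> FAULT, evict 1, frames=[5,6,2,3] (faults so far: 6)
  step 8: ref 7 -> FAULT, evict 2, frames=[5,6,7,3] (faults so far: 7)
  step 9: ref 7 -> HIT, frames=[5,6,7,3] (faults so far: 7)
  step 10: ref 7 -> HIT, frames=[5,6,7,3] (faults so far: 7)
  step 11: ref 7 -> HIT, frames=[5,6,7,3] (faults so far: 7)
  step 12: ref 4 -> FAULT, evict 3, frames=[5,6,7,4] (faults so far: 8)
  step 13: ref 3 -> FAULT, evict 5, frames=[3,6,7,4] (faults so far: 9)
  step 14: ref 1 -> FAULT, evict 6, frames=[3,1,7,4] (faults so far: 10)
  FIFO total faults: 10
--- LRU ---
  step 0: ref 4 -> FAULT, frames=[4,-,-,-] (faults so far: 1)
  step 1: ref 4 -> HIT, frames=[4,-,-,-] (faults so far: 1)
  step 2: ref 1 -> FAULT, frames=[4,1,-,-] (faults so far: 2)
  step 3: ref 2 -> FAULT, frames=[4,1,2,-] (faults so far: 3)
  step 4: ref 2 -> HIT, frames=[4,1,2,-] (faults so far: 3)
  step 5: ref 3 -> FAULT, frames=[4,1,2,3] (faults so far: 4)
  step 6: ref 5 -> FAULT, evict 4, frames=[5,1,2,3] (faults so far: 5)
  step 7: ref 6 -> FAULT, evict 1, frames=[5,6,2,3] (faults so far: 6)
  step 8: ref 7 -> FAULT, evict 2, frames=[5,6,7,3] (faults so far: 7)
  step 9: ref 7 -> HIT, frames=[5,6,7,3] (faults so far: 7)
  step 10: ref 7 -> HIT, frames=[5,6,7,3] (faults so far: 7)
  step 11: ref 7 -> HIT, frames=[5,6,7,3] (faults so far: 7)
  step 12: ref 4 -> FAULT, evict 3, frames=[5,6,7,4] (faults so far: 8)
  step 13: ref 3 -> FAULT, evict 5, frames=[3,6,7,4] (faults so far: 9)
  step 14: ref 1 -> FAULT, evict 6, frames=[3,1,7,4] (faults so far: 10)
  LRU total faults: 10
--- Optimal ---
  step 0: ref 4 -> FAULT, frames=[4,-,-,-] (faults so far: 1)
  step 1: ref 4 -> HIT, frames=[4,-,-,-] (faults so far: 1)
  step 2: ref 1 -> FAULT, frames=[4,1,-,-] (faults so far: 2)
  step 3: ref 2 -> FAULT, frames=[4,1,2,-] (faults so far: 3)
  step 4: ref 2 -> HIT, frames=[4,1,2,-] (faults so far: 3)
  step 5: ref 3 -> FAULT, frames=[4,1,2,3] (faults so far: 4)
  step 6: ref 5 -> FAULT, evict 2, frames=[4,1,5,3] (faults so far: 5)
  step 7: ref 6 -> FAULT, evict 5, frames=[4,1,6,3] (faults so far: 6)
  step 8: ref 7 -> FAULT, evict 6, frames=[4,1,7,3] (faults so far: 7)
  step 9: ref 7 -> HIT, frames=[4,1,7,3] (faults so far: 7)
  step 10: ref 7 -> HIT, frames=[4,1,7,3] (faults so far: 7)
  step 11: ref 7 -> HIT, frames=[4,1,7,3] (faults so far: 7)
  step 12: ref 4 -> HIT, frames=[4,1,7,3] (faults so far: 7)
  step 13: ref 3 -> HIT, frames=[4,1,7,3] (faults so far: 7)
  step 14: ref 1 -> HIT, frames=[4,1,7,3] (faults so far: 7)
  Optimal total faults: 7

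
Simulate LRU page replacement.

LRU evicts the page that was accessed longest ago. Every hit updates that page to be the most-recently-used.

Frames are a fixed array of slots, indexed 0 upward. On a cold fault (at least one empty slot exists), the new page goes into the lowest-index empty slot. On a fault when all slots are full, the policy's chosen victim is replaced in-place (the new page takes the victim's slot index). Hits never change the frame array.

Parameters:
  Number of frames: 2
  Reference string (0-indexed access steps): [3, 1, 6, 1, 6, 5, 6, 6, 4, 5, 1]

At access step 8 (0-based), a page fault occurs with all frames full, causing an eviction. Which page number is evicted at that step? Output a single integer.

Step 0: ref 3 -> FAULT, frames=[3,-]
Step 1: ref 1 -> FAULT, frames=[3,1]
Step 2: ref 6 -> FAULT, evict 3, frames=[6,1]
Step 3: ref 1 -> HIT, frames=[6,1]
Step 4: ref 6 -> HIT, frames=[6,1]
Step 5: ref 5 -> FAULT, evict 1, frames=[6,5]
Step 6: ref 6 -> HIT, frames=[6,5]
Step 7: ref 6 -> HIT, frames=[6,5]
Step 8: ref 4 -> FAULT, evict 5, frames=[6,4]
At step 8: evicted page 5

Answer: 5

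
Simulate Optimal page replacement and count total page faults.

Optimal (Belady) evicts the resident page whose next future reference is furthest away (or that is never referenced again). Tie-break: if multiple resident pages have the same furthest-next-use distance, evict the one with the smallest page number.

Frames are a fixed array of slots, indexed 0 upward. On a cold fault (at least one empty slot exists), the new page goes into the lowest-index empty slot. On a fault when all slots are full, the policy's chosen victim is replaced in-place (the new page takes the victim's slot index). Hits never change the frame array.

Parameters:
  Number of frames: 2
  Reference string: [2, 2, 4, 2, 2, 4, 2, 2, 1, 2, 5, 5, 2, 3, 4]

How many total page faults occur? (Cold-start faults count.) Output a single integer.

Answer: 6

Derivation:
Step 0: ref 2 → FAULT, frames=[2,-]
Step 1: ref 2 → HIT, frames=[2,-]
Step 2: ref 4 → FAULT, frames=[2,4]
Step 3: ref 2 → HIT, frames=[2,4]
Step 4: ref 2 → HIT, frames=[2,4]
Step 5: ref 4 → HIT, frames=[2,4]
Step 6: ref 2 → HIT, frames=[2,4]
Step 7: ref 2 → HIT, frames=[2,4]
Step 8: ref 1 → FAULT (evict 4), frames=[2,1]
Step 9: ref 2 → HIT, frames=[2,1]
Step 10: ref 5 → FAULT (evict 1), frames=[2,5]
Step 11: ref 5 → HIT, frames=[2,5]
Step 12: ref 2 → HIT, frames=[2,5]
Step 13: ref 3 → FAULT (evict 2), frames=[3,5]
Step 14: ref 4 → FAULT (evict 3), frames=[4,5]
Total faults: 6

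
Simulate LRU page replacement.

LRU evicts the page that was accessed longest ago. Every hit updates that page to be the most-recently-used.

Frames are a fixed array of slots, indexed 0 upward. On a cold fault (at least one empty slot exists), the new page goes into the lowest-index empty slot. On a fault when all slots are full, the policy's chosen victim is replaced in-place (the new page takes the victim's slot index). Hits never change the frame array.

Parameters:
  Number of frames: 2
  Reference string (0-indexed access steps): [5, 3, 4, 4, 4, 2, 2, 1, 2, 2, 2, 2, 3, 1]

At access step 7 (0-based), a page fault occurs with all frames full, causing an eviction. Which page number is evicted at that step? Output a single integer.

Step 0: ref 5 -> FAULT, frames=[5,-]
Step 1: ref 3 -> FAULT, frames=[5,3]
Step 2: ref 4 -> FAULT, evict 5, frames=[4,3]
Step 3: ref 4 -> HIT, frames=[4,3]
Step 4: ref 4 -> HIT, frames=[4,3]
Step 5: ref 2 -> FAULT, evict 3, frames=[4,2]
Step 6: ref 2 -> HIT, frames=[4,2]
Step 7: ref 1 -> FAULT, evict 4, frames=[1,2]
At step 7: evicted page 4

Answer: 4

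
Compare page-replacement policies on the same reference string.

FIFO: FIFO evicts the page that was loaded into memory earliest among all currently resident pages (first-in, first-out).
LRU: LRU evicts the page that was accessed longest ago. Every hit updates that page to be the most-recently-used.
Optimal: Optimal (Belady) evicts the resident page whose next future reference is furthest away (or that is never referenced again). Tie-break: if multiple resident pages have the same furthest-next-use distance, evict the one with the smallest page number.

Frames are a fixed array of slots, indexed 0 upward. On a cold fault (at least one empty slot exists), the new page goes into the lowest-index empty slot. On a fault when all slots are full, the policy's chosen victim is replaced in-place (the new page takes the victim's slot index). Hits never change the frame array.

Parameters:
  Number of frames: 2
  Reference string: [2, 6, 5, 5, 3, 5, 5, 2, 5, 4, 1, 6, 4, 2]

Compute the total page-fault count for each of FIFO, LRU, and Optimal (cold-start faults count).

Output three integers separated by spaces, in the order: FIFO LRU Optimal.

Answer: 11 10 9

Derivation:
--- FIFO ---
  step 0: ref 2 -> FAULT, frames=[2,-] (faults so far: 1)
  step 1: ref 6 -> FAULT, frames=[2,6] (faults so far: 2)
  step 2: ref 5 -> FAULT, evict 2, frames=[5,6] (faults so far: 3)
  step 3: ref 5 -> HIT, frames=[5,6] (faults so far: 3)
  step 4: ref 3 -> FAULT, evict 6, frames=[5,3] (faults so far: 4)
  step 5: ref 5 -> HIT, frames=[5,3] (faults so far: 4)
  step 6: ref 5 -> HIT, frames=[5,3] (faults so far: 4)
  step 7: ref 2 -> FAULT, evict 5, frames=[2,3] (faults so far: 5)
  step 8: ref 5 -> FAULT, evict 3, frames=[2,5] (faults so far: 6)
  step 9: ref 4 -> FAULT, evict 2, frames=[4,5] (faults so far: 7)
  step 10: ref 1 -> FAULT, evict 5, frames=[4,1] (faults so far: 8)
  step 11: ref 6 -> FAULT, evict 4, frames=[6,1] (faults so far: 9)
  step 12: ref 4 -> FAULT, evict 1, frames=[6,4] (faults so far: 10)
  step 13: ref 2 -> FAULT, evict 6, frames=[2,4] (faults so far: 11)
  FIFO total faults: 11
--- LRU ---
  step 0: ref 2 -> FAULT, frames=[2,-] (faults so far: 1)
  step 1: ref 6 -> FAULT, frames=[2,6] (faults so far: 2)
  step 2: ref 5 -> FAULT, evict 2, frames=[5,6] (faults so far: 3)
  step 3: ref 5 -> HIT, frames=[5,6] (faults so far: 3)
  step 4: ref 3 -> FAULT, evict 6, frames=[5,3] (faults so far: 4)
  step 5: ref 5 -> HIT, frames=[5,3] (faults so far: 4)
  step 6: ref 5 -> HIT, frames=[5,3] (faults so far: 4)
  step 7: ref 2 -> FAULT, evict 3, frames=[5,2] (faults so far: 5)
  step 8: ref 5 -> HIT, frames=[5,2] (faults so far: 5)
  step 9: ref 4 -> FAULT, evict 2, frames=[5,4] (faults so far: 6)
  step 10: ref 1 -> FAULT, evict 5, frames=[1,4] (faults so far: 7)
  step 11: ref 6 -> FAULT, evict 4, frames=[1,6] (faults so far: 8)
  step 12: ref 4 -> FAULT, evict 1, frames=[4,6] (faults so far: 9)
  step 13: ref 2 -> FAULT, evict 6, frames=[4,2] (faults so far: 10)
  LRU total faults: 10
--- Optimal ---
  step 0: ref 2 -> FAULT, frames=[2,-] (faults so far: 1)
  step 1: ref 6 -> FAULT, frames=[2,6] (faults so far: 2)
  step 2: ref 5 -> FAULT, evict 6, frames=[2,5] (faults so far: 3)
  step 3: ref 5 -> HIT, frames=[2,5] (faults so far: 3)
  step 4: ref 3 -> FAULT, evict 2, frames=[3,5] (faults so far: 4)
  step 5: ref 5 -> HIT, frames=[3,5] (faults so far: 4)
  step 6: ref 5 -> HIT, frames=[3,5] (faults so far: 4)
  step 7: ref 2 -> FAULT, evict 3, frames=[2,5] (faults so far: 5)
  step 8: ref 5 -> HIT, frames=[2,5] (faults so far: 5)
  step 9: ref 4 -> FAULT, evict 5, frames=[2,4] (faults so far: 6)
  step 10: ref 1 -> FAULT, evict 2, frames=[1,4] (faults so far: 7)
  step 11: ref 6 -> FAULT, evict 1, frames=[6,4] (faults so far: 8)
  step 12: ref 4 -> HIT, frames=[6,4] (faults so far: 8)
  step 13: ref 2 -> FAULT, evict 4, frames=[6,2] (faults so far: 9)
  Optimal total faults: 9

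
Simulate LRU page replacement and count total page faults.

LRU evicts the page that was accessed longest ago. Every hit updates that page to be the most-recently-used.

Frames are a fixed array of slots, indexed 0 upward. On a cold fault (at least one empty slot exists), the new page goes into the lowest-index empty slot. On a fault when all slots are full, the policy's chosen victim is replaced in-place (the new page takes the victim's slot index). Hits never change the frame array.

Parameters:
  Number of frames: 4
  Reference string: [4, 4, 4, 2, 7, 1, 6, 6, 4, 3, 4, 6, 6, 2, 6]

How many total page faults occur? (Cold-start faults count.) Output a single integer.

Answer: 8

Derivation:
Step 0: ref 4 → FAULT, frames=[4,-,-,-]
Step 1: ref 4 → HIT, frames=[4,-,-,-]
Step 2: ref 4 → HIT, frames=[4,-,-,-]
Step 3: ref 2 → FAULT, frames=[4,2,-,-]
Step 4: ref 7 → FAULT, frames=[4,2,7,-]
Step 5: ref 1 → FAULT, frames=[4,2,7,1]
Step 6: ref 6 → FAULT (evict 4), frames=[6,2,7,1]
Step 7: ref 6 → HIT, frames=[6,2,7,1]
Step 8: ref 4 → FAULT (evict 2), frames=[6,4,7,1]
Step 9: ref 3 → FAULT (evict 7), frames=[6,4,3,1]
Step 10: ref 4 → HIT, frames=[6,4,3,1]
Step 11: ref 6 → HIT, frames=[6,4,3,1]
Step 12: ref 6 → HIT, frames=[6,4,3,1]
Step 13: ref 2 → FAULT (evict 1), frames=[6,4,3,2]
Step 14: ref 6 → HIT, frames=[6,4,3,2]
Total faults: 8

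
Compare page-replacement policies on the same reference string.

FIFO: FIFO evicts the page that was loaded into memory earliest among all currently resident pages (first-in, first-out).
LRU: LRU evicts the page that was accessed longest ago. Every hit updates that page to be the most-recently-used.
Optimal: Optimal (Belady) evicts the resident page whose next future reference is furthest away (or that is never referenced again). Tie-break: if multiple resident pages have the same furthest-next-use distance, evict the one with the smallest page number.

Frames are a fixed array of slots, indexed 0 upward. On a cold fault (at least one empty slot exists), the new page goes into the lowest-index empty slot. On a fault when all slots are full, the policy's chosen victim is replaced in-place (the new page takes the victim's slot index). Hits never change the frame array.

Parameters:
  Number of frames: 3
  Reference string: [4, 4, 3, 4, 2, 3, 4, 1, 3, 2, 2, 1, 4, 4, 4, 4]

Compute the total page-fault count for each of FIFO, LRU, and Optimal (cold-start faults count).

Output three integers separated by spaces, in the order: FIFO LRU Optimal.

--- FIFO ---
  step 0: ref 4 -> FAULT, frames=[4,-,-] (faults so far: 1)
  step 1: ref 4 -> HIT, frames=[4,-,-] (faults so far: 1)
  step 2: ref 3 -> FAULT, frames=[4,3,-] (faults so far: 2)
  step 3: ref 4 -> HIT, frames=[4,3,-] (faults so far: 2)
  step 4: ref 2 -> FAULT, frames=[4,3,2] (faults so far: 3)
  step 5: ref 3 -> HIT, frames=[4,3,2] (faults so far: 3)
  step 6: ref 4 -> HIT, frames=[4,3,2] (faults so far: 3)
  step 7: ref 1 -> FAULT, evict 4, frames=[1,3,2] (faults so far: 4)
  step 8: ref 3 -> HIT, frames=[1,3,2] (faults so far: 4)
  step 9: ref 2 -> HIT, frames=[1,3,2] (faults so far: 4)
  step 10: ref 2 -> HIT, frames=[1,3,2] (faults so far: 4)
  step 11: ref 1 -> HIT, frames=[1,3,2] (faults so far: 4)
  step 12: ref 4 -> FAULT, evict 3, frames=[1,4,2] (faults so far: 5)
  step 13: ref 4 -> HIT, frames=[1,4,2] (faults so far: 5)
  step 14: ref 4 -> HIT, frames=[1,4,2] (faults so far: 5)
  step 15: ref 4 -> HIT, frames=[1,4,2] (faults so far: 5)
  FIFO total faults: 5
--- LRU ---
  step 0: ref 4 -> FAULT, frames=[4,-,-] (faults so far: 1)
  step 1: ref 4 -> HIT, frames=[4,-,-] (faults so far: 1)
  step 2: ref 3 -> FAULT, frames=[4,3,-] (faults so far: 2)
  step 3: ref 4 -> HIT, frames=[4,3,-] (faults so far: 2)
  step 4: ref 2 -> FAULT, frames=[4,3,2] (faults so far: 3)
  step 5: ref 3 -> HIT, frames=[4,3,2] (faults so far: 3)
  step 6: ref 4 -> HIT, frames=[4,3,2] (faults so far: 3)
  step 7: ref 1 -> FAULT, evict 2, frames=[4,3,1] (faults so far: 4)
  step 8: ref 3 -> HIT, frames=[4,3,1] (faults so far: 4)
  step 9: ref 2 -> FAULT, evict 4, frames=[2,3,1] (faults so far: 5)
  step 10: ref 2 -> HIT, frames=[2,3,1] (faults so far: 5)
  step 11: ref 1 -> HIT, frames=[2,3,1] (faults so far: 5)
  step 12: ref 4 -> FAULT, evict 3, frames=[2,4,1] (faults so far: 6)
  step 13: ref 4 -> HIT, frames=[2,4,1] (faults so far: 6)
  step 14: ref 4 -> HIT, frames=[2,4,1] (faults so far: 6)
  step 15: ref 4 -> HIT, frames=[2,4,1] (faults so far: 6)
  LRU total faults: 6
--- Optimal ---
  step 0: ref 4 -> FAULT, frames=[4,-,-] (faults so far: 1)
  step 1: ref 4 -> HIT, frames=[4,-,-] (faults so far: 1)
  step 2: ref 3 -> FAULT, frames=[4,3,-] (faults so far: 2)
  step 3: ref 4 -> HIT, frames=[4,3,-] (faults so far: 2)
  step 4: ref 2 -> FAULT, frames=[4,3,2] (faults so far: 3)
  step 5: ref 3 -> HIT, frames=[4,3,2] (faults so far: 3)
  step 6: ref 4 -> HIT, frames=[4,3,2] (faults so far: 3)
  step 7: ref 1 -> FAULT, evict 4, frames=[1,3,2] (faults so far: 4)
  step 8: ref 3 -> HIT, frames=[1,3,2] (faults so far: 4)
  step 9: ref 2 -> HIT, frames=[1,3,2] (faults so far: 4)
  step 10: ref 2 -> HIT, frames=[1,3,2] (faults so far: 4)
  step 11: ref 1 -> HIT, frames=[1,3,2] (faults so far: 4)
  step 12: ref 4 -> FAULT, evict 1, frames=[4,3,2] (faults so far: 5)
  step 13: ref 4 -> HIT, frames=[4,3,2] (faults so far: 5)
  step 14: ref 4 -> HIT, frames=[4,3,2] (faults so far: 5)
  step 15: ref 4 -> HIT, frames=[4,3,2] (faults so far: 5)
  Optimal total faults: 5

Answer: 5 6 5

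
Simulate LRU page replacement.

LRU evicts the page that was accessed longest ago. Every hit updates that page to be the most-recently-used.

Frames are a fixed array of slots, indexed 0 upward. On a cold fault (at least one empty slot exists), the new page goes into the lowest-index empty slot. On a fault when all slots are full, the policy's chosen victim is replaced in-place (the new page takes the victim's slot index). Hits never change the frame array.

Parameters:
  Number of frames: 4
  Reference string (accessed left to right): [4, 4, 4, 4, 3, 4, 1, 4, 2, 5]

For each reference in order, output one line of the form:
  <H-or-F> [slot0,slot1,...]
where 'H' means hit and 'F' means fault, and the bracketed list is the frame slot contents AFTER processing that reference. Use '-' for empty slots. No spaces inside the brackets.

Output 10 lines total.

F [4,-,-,-]
H [4,-,-,-]
H [4,-,-,-]
H [4,-,-,-]
F [4,3,-,-]
H [4,3,-,-]
F [4,3,1,-]
H [4,3,1,-]
F [4,3,1,2]
F [4,5,1,2]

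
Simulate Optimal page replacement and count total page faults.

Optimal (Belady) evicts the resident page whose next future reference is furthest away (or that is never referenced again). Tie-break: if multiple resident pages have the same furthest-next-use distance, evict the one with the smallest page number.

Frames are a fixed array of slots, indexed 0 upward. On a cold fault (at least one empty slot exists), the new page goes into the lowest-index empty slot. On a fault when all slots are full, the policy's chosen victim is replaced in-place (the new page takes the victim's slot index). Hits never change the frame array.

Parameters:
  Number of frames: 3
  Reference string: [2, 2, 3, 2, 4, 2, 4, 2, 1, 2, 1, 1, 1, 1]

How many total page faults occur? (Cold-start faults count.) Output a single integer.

Answer: 4

Derivation:
Step 0: ref 2 → FAULT, frames=[2,-,-]
Step 1: ref 2 → HIT, frames=[2,-,-]
Step 2: ref 3 → FAULT, frames=[2,3,-]
Step 3: ref 2 → HIT, frames=[2,3,-]
Step 4: ref 4 → FAULT, frames=[2,3,4]
Step 5: ref 2 → HIT, frames=[2,3,4]
Step 6: ref 4 → HIT, frames=[2,3,4]
Step 7: ref 2 → HIT, frames=[2,3,4]
Step 8: ref 1 → FAULT (evict 3), frames=[2,1,4]
Step 9: ref 2 → HIT, frames=[2,1,4]
Step 10: ref 1 → HIT, frames=[2,1,4]
Step 11: ref 1 → HIT, frames=[2,1,4]
Step 12: ref 1 → HIT, frames=[2,1,4]
Step 13: ref 1 → HIT, frames=[2,1,4]
Total faults: 4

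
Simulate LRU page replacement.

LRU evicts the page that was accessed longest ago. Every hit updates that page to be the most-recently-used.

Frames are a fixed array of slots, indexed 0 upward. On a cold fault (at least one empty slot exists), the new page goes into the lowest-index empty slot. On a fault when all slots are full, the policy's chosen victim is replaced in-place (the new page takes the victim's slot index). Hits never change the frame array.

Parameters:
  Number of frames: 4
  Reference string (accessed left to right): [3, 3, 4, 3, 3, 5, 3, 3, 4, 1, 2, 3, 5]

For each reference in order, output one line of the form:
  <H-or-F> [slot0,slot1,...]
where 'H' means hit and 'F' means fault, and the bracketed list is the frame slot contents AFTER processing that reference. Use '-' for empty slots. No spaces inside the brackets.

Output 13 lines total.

F [3,-,-,-]
H [3,-,-,-]
F [3,4,-,-]
H [3,4,-,-]
H [3,4,-,-]
F [3,4,5,-]
H [3,4,5,-]
H [3,4,5,-]
H [3,4,5,-]
F [3,4,5,1]
F [3,4,2,1]
H [3,4,2,1]
F [3,5,2,1]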